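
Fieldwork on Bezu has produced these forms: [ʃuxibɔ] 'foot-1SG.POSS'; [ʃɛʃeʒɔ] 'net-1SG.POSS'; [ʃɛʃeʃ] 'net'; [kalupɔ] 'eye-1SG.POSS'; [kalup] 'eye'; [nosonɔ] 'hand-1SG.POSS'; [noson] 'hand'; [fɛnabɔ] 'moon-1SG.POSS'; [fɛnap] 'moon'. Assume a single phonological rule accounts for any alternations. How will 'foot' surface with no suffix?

'moon' shows [b] ~ [p] at the end of the stem ([fɛnabɔ] vs [fɛnap]).
The stem 'eye' ([kalupɔ], [kalup]) shows [p] unchanged in both environments, so [p] cannot be basic with [b] derived before the 1SG.POSS suffix.
Therefore /b/ is basic and [p] is derived by word-final obstruent devoicing (voiced obstruents become voiceless word-finally).
The one attested form of 'foot', [ʃuxibɔ], shows underlying /ʃuxib/. Applying the same rule word-finally gives [ʃuxip].

[ʃuxip]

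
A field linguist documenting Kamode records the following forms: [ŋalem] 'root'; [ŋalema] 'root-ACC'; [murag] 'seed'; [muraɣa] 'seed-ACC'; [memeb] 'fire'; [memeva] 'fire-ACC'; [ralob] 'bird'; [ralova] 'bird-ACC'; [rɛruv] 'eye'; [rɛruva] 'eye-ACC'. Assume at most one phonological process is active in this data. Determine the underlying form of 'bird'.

The stem for 'bird' ends in [b] in [ralob] but [v] in [ralova].
If /v/ were underlying and a rule turned it into [b] in isolation, 'eye' would also alternate; but it has [v] in both [rɛruv] and [rɛruva].
So /b/ is underlying, and a rule of intervocalic spirantization — voiced stops become fricatives between vowels — gives [v].
The underlying form of 'bird' is therefore /ralob/.

/ralob/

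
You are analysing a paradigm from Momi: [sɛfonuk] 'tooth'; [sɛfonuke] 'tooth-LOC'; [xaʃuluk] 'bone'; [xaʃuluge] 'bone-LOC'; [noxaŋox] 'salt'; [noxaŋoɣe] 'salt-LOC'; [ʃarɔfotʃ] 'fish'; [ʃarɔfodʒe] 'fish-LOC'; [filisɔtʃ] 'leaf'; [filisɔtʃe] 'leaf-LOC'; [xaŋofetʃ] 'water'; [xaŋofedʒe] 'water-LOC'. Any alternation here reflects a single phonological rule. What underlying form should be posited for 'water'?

The root 'water' surfaces as [xaŋofetʃ] and [xaŋofedʒe], with a stem-final [tʃ] ~ [dʒ] alternation.
The stem 'leaf' ([filisɔtʃ], [filisɔtʃe]) shows [tʃ] unchanged in both environments, so [tʃ] cannot be basic with [dʒ] derived before the LOC suffix.
The alternation reflects word-final obstruent devoicing: voiced obstruents become voiceless word-finally. /dʒ/ is underlying.
So 'water' = /xaŋofedʒ/.

/xaŋofedʒ/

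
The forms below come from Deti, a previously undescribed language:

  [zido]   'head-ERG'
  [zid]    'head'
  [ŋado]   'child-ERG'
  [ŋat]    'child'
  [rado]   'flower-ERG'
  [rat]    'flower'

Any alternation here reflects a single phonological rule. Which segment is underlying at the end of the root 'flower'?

/t/

The root 'flower' surfaces as [rado] and [rat], with a stem-final [d] ~ [t] alternation.
The stem 'head' ([zido], [zid]) shows [d] unchanged in both environments, so [d] cannot be basic with [t] derived in isolation.
The underlying segment must be /t/; voiceless stops become voiced between vowels, yielding [d] there.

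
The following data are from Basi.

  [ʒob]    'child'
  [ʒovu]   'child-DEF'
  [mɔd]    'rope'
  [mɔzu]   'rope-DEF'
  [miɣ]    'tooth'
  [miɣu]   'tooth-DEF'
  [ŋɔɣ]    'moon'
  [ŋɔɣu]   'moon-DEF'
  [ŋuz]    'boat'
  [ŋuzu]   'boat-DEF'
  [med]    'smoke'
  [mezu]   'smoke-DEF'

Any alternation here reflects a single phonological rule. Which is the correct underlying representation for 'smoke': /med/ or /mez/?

/med/

In [med] and [mezu] the final segment of 'smoke' alternates: [d] ~ [z].
If /z/ were underlying and a rule turned it into [d] in isolation, 'boat' would also alternate; but it has [z] in both [ŋuz] and [ŋuzu].
So /d/ is underlying, and a rule of intervocalic spirantization — voiced stops become fricatives between vowels — gives [z].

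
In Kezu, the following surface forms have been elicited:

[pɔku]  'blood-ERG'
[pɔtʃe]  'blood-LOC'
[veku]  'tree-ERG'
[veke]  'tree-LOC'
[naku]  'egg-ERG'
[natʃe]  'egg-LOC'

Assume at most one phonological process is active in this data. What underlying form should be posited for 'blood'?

/pɔtʃ/

'blood' shows [k] ~ [tʃ] at the end of the stem ([pɔku] vs [pɔtʃe]).
Compare 'tree', with invariant [k] in [veku] and [veke]: an analysis with underlying /k/ and a rule producing [tʃ] before the LOC suffix would wrongly predict alternation here too.
The alternation reflects depalatalization: palato-alveolar /tʃ/ becomes [k] when no front vowel follows. /tʃ/ is underlying.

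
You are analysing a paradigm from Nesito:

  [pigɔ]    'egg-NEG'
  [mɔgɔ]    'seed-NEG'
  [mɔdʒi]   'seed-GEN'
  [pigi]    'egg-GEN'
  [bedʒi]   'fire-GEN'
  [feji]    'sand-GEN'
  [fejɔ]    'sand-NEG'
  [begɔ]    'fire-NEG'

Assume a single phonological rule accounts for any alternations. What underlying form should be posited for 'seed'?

/mɔdʒ/

In [mɔdʒi] and [mɔgɔ] the final segment of 'seed' alternates: [dʒ] ~ [g].
But 'egg' keeps [g] in both environments ([pigi], [pigɔ]), so there is no rule changing /g/ to [dʒ] before the GEN suffix.
The alternation reflects depalatalization: palato-alveolar /dʒ/ becomes [g] when no front vowel follows. /dʒ/ is underlying.
The underlying form of 'seed' is therefore /mɔdʒ/.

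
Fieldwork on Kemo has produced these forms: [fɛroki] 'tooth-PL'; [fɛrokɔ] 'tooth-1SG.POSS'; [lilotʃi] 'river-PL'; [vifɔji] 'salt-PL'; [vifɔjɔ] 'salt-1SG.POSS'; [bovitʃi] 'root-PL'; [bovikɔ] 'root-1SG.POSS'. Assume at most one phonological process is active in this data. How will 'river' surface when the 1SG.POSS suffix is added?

The root 'root' surfaces as [bovitʃi] and [bovikɔ], with a stem-final [tʃ] ~ [k] alternation.
If /k/ were underlying and a rule turned it into [tʃ] before the PL suffix, 'tooth' would also alternate; but it has [k] in both [fɛroki] and [fɛrokɔ].
Therefore /tʃ/ is basic and [k] is derived by depalatalization (palato-alveolar /tʃ/ becomes [k] when no front vowel follows).
The one attested form of 'river', [lilotʃi], shows underlying /lilotʃ/. Applying the same rule when no front vowel follows gives [lilokɔ].

[lilokɔ]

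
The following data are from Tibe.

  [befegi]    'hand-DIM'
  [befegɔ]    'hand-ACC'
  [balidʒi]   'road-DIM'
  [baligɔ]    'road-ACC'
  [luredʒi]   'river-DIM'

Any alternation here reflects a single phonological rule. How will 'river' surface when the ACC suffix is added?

The root 'road' surfaces as [balidʒi] and [baligɔ], with a stem-final [dʒ] ~ [g] alternation.
But 'hand' keeps [g] in both environments ([befegi], [befegɔ]), so there is no rule changing /g/ to [dʒ] before the DIM suffix.
The alternation reflects depalatalization: palato-alveolar /dʒ/ becomes [g] when no front vowel follows. /dʒ/ is underlying.
The one attested form of 'river', [luredʒi], shows underlying /luredʒ/. Applying the same rule when no front vowel follows gives [luregɔ].

[luregɔ]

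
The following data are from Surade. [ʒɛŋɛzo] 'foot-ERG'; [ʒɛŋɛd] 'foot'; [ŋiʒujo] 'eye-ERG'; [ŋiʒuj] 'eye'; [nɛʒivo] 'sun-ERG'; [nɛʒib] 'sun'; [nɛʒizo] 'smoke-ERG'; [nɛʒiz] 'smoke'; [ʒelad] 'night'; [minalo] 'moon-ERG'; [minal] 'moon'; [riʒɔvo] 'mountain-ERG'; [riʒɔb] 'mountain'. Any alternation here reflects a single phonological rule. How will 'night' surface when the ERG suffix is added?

[ʒelazo]

In [ʒɛŋɛzo] and [ʒɛŋɛd] the final segment of 'foot' alternates: [z] ~ [d].
Compare 'smoke', with invariant [z] in [nɛʒizo] and [nɛʒiz]: an analysis with underlying /z/ and a rule producing [d] in isolation would wrongly predict alternation here too.
Therefore /d/ is basic and [z] is derived by intervocalic spirantization (voiced stops become fricatives between vowels).
From [ʒelad] the stem 'night' is /ʒelad/; between vowels this yields [ʒelazo].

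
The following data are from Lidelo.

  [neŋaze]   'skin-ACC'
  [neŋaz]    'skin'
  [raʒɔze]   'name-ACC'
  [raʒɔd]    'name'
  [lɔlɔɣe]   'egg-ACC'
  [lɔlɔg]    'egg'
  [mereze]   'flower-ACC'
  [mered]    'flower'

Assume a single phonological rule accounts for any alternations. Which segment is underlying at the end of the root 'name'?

'name' shows [z] ~ [d] at the end of the stem ([raʒɔze] vs [raʒɔd]).
If /z/ were underlying and a rule turned it into [d] in isolation, 'skin' would also alternate; but it has [z] in both [neŋaze] and [neŋaz].
Therefore /d/ is basic and [z] is derived by intervocalic spirantization (voiced stops become fricatives between vowels).

/d/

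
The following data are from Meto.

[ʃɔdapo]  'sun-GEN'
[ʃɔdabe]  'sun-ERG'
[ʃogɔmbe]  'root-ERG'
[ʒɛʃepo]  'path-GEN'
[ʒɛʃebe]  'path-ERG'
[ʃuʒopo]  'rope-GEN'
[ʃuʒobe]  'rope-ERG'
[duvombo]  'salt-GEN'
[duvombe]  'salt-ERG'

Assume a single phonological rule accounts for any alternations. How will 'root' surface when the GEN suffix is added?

The GEN morpheme has two allomorphs, [-bo] and [-po].
By contrast the ERG suffix keeps its initial [b] throughout — that segment must be underlying.
The GEN suffix is therefore /-po/ underlyingly, with post-nasal voicing: voiceless stops become voiced after a nasal.
After 'root', which ends in a nasal, the suffix surfaces as [-bo], giving [ʃogɔmbo].

[ʃogɔmbo]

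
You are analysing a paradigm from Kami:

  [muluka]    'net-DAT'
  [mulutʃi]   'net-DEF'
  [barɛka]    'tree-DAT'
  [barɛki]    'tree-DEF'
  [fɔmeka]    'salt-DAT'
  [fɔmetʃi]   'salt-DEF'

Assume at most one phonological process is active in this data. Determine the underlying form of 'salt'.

The stem for 'salt' ends in [k] in [fɔmeka] but [tʃ] in [fɔmetʃi].
The stem 'tree' ([barɛka], [barɛki]) shows [k] unchanged in both environments, so [k] cannot be basic with [tʃ] derived before the DEF suffix.
Therefore /tʃ/ is basic and [k] is derived by depalatalization (palato-alveolar /tʃ/ becomes [k] when no front vowel follows).

/fɔmetʃ/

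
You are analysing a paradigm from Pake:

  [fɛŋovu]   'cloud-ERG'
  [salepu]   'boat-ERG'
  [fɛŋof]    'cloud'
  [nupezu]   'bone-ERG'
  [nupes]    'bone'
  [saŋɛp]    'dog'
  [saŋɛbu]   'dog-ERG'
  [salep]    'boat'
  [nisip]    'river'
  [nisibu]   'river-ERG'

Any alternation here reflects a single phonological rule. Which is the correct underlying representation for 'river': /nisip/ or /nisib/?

/nisib/

The stem for 'river' ends in [b] in [nisibu] but [p] in [nisip].
Compare 'boat', with invariant [p] in [salepu] and [salep]: an analysis with underlying /p/ and a rule producing [b] before the ERG suffix would wrongly predict alternation here too.
So /b/ is underlying, and a rule of word-final obstruent devoicing — voiced obstruents become voiceless word-finally — gives [p].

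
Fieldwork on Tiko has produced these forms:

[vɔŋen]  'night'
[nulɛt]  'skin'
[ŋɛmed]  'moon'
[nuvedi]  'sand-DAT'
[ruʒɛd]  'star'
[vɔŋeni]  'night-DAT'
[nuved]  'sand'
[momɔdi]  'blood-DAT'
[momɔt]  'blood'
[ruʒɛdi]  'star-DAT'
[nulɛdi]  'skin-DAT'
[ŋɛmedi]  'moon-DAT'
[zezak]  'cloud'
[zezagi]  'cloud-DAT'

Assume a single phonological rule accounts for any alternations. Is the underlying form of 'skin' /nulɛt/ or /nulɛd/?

/nulɛt/

The stem for 'skin' ends in [t] in [nulɛt] but [d] in [nulɛdi].
But 'moon' keeps [d] in both environments ([ŋɛmed], [ŋɛmedi]), so there is no rule changing /d/ to [t] in isolation.
The alternation reflects intervocalic voicing: voiceless stops become voiced between vowels. /t/ is underlying.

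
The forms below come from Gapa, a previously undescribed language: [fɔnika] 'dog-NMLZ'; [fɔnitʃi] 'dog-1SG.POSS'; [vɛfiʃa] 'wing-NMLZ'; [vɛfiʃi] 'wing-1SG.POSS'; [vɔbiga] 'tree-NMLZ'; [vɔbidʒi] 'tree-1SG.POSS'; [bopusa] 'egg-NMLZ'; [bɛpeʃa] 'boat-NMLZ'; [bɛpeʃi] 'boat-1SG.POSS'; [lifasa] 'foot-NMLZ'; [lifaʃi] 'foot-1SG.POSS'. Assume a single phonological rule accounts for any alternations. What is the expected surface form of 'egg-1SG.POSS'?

The stem for 'foot' ends in [s] in [lifasa] but [ʃ] in [lifaʃi].
If /ʃ/ were underlying and a rule turned it into [s] before the NMLZ suffix, 'wing' would also alternate; but it has [ʃ] in both [vɛfiʃa] and [vɛfiʃi].
The underlying segment must be /s/; /k/, /g/ and /s/ become palato-alveolar [tʃ], [dʒ] and [ʃ] before a front vowel, yielding [ʃ] there.
From [bopusa] the stem 'egg' is /bopus/; before a front vowel this yields [bopuʃi].

[bopuʃi]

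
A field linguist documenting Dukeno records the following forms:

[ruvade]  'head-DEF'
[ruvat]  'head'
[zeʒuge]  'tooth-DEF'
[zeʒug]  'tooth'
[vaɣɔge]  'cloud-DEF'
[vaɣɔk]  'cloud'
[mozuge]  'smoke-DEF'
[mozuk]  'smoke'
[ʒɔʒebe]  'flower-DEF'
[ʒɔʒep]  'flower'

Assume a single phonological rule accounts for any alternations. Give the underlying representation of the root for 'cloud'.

/vaɣɔk/

The stem for 'cloud' ends in [g] in [vaɣɔge] but [k] in [vaɣɔk].
The stem 'tooth' ([zeʒuge], [zeʒug]) shows [g] unchanged in both environments, so [g] cannot be basic with [k] derived in isolation.
The alternation reflects intervocalic voicing: voiceless stops become voiced between vowels. /k/ is underlying.
So 'cloud' = /vaɣɔk/.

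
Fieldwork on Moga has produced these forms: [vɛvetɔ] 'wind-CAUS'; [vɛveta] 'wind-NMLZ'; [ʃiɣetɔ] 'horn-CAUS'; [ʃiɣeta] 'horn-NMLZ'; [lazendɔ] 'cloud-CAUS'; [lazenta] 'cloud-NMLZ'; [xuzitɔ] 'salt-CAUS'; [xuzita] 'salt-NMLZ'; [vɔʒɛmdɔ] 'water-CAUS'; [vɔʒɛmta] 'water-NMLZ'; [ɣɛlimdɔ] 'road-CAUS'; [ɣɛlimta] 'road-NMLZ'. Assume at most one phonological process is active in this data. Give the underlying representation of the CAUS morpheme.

/-dɔ/

The CAUS suffix surfaces as [-dɔ] and [-tɔ], depending on the final segment of the stem.
By contrast the NMLZ suffix keeps its initial [t] throughout — that segment must be underlying.
The CAUS suffix is therefore /-dɔ/ underlyingly, with post-vocalic devoicing: voiced stops become voiceless after a vowel.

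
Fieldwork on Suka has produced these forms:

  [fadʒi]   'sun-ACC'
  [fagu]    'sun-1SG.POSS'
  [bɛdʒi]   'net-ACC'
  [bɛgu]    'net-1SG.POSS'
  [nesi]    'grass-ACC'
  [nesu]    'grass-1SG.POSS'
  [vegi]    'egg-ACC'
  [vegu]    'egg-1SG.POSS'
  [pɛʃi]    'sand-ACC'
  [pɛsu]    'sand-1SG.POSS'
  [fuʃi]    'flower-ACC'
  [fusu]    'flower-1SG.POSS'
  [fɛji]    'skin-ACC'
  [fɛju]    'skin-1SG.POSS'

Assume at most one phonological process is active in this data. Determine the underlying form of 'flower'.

The stem for 'flower' ends in [ʃ] in [fuʃi] but [s] in [fusu].
Compare 'grass', with invariant [s] in [nesi] and [nesu]: an analysis with underlying /s/ and a rule producing [ʃ] before the ACC suffix would wrongly predict alternation here too.
The alternation reflects depalatalization: palato-alveolar /dʒ/ and /ʃ/ become [g] and [s] when no front vowel follows. /ʃ/ is underlying.
The underlying form of 'flower' is therefore /fuʃ/.

/fuʃ/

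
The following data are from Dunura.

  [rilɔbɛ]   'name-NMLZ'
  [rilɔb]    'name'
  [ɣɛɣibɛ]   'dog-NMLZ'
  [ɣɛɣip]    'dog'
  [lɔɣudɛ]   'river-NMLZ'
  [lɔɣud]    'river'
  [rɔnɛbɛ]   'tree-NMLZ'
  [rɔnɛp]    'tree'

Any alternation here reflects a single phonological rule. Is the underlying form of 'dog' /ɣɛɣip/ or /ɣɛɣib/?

In [ɣɛɣibɛ] and [ɣɛɣip] the final segment of 'dog' alternates: [b] ~ [p].
The stem 'name' ([rilɔbɛ], [rilɔb]) shows [b] unchanged in both environments, so [b] cannot be basic with [p] derived in isolation.
The alternation reflects intervocalic voicing: voiceless stops become voiced between vowels. /p/ is underlying.

/ɣɛɣip/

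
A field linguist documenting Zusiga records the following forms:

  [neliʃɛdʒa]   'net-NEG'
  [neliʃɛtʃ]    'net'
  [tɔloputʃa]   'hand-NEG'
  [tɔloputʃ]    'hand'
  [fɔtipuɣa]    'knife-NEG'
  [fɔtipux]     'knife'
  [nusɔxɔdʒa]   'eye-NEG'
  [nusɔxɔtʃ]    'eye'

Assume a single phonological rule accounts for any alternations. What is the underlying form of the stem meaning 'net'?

/neliʃɛdʒ/

'net' shows [dʒ] ~ [tʃ] at the end of the stem ([neliʃɛdʒa] vs [neliʃɛtʃ]).
Compare 'hand', with invariant [tʃ] in [tɔloputʃa] and [tɔloputʃ]: an analysis with underlying /tʃ/ and a rule producing [dʒ] before the NEG suffix would wrongly predict alternation here too.
Therefore /dʒ/ is basic and [tʃ] is derived by word-final obstruent devoicing (voiced obstruents become voiceless word-finally).
The underlying form of 'net' is therefore /neliʃɛdʒ/.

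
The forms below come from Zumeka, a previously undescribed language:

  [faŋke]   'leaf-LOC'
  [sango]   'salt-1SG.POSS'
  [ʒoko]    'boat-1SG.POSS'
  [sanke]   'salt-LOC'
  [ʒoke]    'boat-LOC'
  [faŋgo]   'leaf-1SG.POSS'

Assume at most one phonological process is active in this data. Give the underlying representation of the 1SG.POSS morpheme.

The 1SG.POSS suffix surfaces as [-go] and [-ko], depending on the final segment of the stem.
By contrast the LOC suffix keeps its initial [k] throughout — that segment must be underlying.
So the underlying form is /-go/, and voiced stops become voiceless after a vowel.

/-go/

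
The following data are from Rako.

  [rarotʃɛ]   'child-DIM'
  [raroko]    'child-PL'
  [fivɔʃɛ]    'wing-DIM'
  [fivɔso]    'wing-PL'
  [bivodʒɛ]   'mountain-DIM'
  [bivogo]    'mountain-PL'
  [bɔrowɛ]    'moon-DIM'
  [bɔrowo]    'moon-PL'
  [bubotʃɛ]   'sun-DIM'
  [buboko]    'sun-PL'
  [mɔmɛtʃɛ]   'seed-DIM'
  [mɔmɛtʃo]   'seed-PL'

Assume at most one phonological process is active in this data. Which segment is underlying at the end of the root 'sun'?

/k/

In [bubotʃɛ] and [buboko] the final segment of 'sun' alternates: [tʃ] ~ [k].
Compare 'seed', with invariant [tʃ] in [mɔmɛtʃɛ] and [mɔmɛtʃo]: an analysis with underlying /tʃ/ and a rule producing [k] before the PL suffix would wrongly predict alternation here too.
Therefore /k/ is basic and [tʃ] is derived by palatalization before a front vowel (/k/, /g/ and /s/ become palato-alveolar [tʃ], [dʒ] and [ʃ] before a front vowel).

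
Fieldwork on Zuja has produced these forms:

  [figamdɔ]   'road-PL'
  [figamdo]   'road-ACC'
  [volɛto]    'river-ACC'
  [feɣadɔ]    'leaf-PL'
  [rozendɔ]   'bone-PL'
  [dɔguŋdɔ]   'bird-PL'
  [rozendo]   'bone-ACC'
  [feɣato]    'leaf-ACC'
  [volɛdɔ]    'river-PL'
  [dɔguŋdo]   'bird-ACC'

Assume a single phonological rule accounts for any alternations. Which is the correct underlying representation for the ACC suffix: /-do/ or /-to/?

/-to/

The ACC morpheme has two allomorphs, [-do] and [-to].
By contrast the PL suffix keeps its initial [d] throughout — that segment must be underlying.
So the underlying form is /-to/, and voiceless stops become voiced after a nasal.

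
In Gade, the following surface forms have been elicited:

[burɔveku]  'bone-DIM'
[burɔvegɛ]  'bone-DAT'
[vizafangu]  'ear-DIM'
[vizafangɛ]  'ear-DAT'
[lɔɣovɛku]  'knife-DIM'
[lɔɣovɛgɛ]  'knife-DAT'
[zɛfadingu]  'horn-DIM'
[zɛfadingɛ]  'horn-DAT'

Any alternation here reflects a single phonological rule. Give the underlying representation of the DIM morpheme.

/-ku/

The DIM suffix surfaces as [-gu] and [-ku], depending on the final segment of the stem.
By contrast the DAT suffix keeps its initial [g] throughout — that segment must be underlying.
So the underlying form is /-ku/, and voiceless stops become voiced after a nasal.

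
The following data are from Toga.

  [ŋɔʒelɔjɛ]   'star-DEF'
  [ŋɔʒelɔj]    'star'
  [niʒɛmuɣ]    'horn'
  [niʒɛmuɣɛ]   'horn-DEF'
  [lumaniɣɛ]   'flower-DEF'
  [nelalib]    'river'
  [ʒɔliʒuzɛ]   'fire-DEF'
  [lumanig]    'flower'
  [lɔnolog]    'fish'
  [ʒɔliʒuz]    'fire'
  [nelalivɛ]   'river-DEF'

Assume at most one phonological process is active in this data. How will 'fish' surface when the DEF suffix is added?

[lɔnoloɣɛ]

The root 'flower' surfaces as [lumanig] and [lumaniɣɛ], with a stem-final [g] ~ [ɣ] alternation.
But 'horn' keeps [ɣ] in both environments ([niʒɛmuɣ], [niʒɛmuɣɛ]), so there is no rule changing /ɣ/ to [g] in isolation.
The underlying segment must be /g/; voiced stops become fricatives between vowels, yielding [ɣ] there.
The one attested form of 'fish', [lɔnolog], shows underlying /lɔnolog/. Applying the same rule between vowels gives [lɔnoloɣɛ].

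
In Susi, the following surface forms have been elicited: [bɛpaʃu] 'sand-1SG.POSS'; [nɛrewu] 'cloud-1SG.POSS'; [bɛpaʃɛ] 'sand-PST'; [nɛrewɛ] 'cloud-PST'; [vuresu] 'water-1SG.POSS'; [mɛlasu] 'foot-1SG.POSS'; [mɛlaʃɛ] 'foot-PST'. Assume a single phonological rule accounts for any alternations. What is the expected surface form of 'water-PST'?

[vureʃɛ]

The stem for 'foot' ends in [ʃ] in [mɛlaʃɛ] but [s] in [mɛlasu].
The stem 'sand' ([bɛpaʃɛ], [bɛpaʃu]) shows [ʃ] unchanged in both environments, so [ʃ] cannot be basic with [s] derived before the 1SG.POSS suffix.
The underlying segment must be /s/; /s/ becomes palato-alveolar [ʃ] before a front vowel, yielding [ʃ] there.
The one attested form of 'water', [vuresu], shows underlying /vures/. Applying the same rule before a front vowel gives [vureʃɛ].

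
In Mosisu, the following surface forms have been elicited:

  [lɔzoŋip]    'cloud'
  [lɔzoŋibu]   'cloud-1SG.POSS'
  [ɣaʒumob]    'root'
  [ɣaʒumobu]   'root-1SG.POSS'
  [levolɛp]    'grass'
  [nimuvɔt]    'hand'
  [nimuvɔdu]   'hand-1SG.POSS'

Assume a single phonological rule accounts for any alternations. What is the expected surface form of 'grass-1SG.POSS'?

'cloud' shows [p] ~ [b] at the end of the stem ([lɔzoŋip] vs [lɔzoŋibu]).
If /b/ were underlying and a rule turned it into [p] in isolation, 'root' would also alternate; but it has [b] in both [ɣaʒumob] and [ɣaʒumobu].
So /p/ is underlying, and a rule of intervocalic voicing — voiceless stops become voiced between vowels — gives [b].
The one attested form of 'grass', [levolɛp], shows underlying /levolɛp/. Applying the same rule between vowels gives [levolɛbu].

[levolɛbu]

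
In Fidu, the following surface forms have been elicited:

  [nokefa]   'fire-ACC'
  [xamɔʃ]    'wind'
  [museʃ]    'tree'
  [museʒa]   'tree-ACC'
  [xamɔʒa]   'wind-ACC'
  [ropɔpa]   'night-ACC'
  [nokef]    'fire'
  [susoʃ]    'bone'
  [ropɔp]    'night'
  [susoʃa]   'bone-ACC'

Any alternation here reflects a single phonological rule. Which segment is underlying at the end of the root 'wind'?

/ʒ/

The root 'wind' surfaces as [xamɔʒa] and [xamɔʃ], with a stem-final [ʒ] ~ [ʃ] alternation.
The stem 'bone' ([susoʃa], [susoʃ]) shows [ʃ] unchanged in both environments, so [ʃ] cannot be basic with [ʒ] derived before the ACC suffix.
Therefore /ʒ/ is basic and [ʃ] is derived by word-final obstruent devoicing (voiced obstruents become voiceless word-finally).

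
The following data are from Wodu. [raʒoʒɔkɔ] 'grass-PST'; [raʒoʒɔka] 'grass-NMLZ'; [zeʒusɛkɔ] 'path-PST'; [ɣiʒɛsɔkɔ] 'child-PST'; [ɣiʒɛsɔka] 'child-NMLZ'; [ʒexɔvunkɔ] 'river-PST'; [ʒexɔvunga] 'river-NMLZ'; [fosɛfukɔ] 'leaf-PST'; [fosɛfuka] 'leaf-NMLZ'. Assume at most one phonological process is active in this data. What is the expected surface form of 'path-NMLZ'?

The NMLZ morpheme has two allomorphs, [-ga] and [-ka].
By contrast the PST suffix keeps its initial [k] throughout — that segment must be underlying.
So the underlying form is /-ga/, and voiced stops become voiceless after a vowel.
After 'path', which ends in a vowel, the suffix surfaces as [-ka], giving [zeʒusɛka].

[zeʒusɛka]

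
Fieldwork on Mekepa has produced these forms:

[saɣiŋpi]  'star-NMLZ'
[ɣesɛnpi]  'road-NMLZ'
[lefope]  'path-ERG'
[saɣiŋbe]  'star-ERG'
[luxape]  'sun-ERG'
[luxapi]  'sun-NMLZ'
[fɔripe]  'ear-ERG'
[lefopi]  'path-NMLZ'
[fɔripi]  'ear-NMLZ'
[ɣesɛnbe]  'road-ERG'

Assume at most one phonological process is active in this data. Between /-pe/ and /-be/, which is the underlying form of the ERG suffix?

The ERG morpheme has two allomorphs, [-be] and [-pe].
By contrast the NMLZ suffix keeps its initial [p] throughout — that segment must be underlying.
So the underlying form is /-be/, and voiced stops become voiceless after a vowel.

/-be/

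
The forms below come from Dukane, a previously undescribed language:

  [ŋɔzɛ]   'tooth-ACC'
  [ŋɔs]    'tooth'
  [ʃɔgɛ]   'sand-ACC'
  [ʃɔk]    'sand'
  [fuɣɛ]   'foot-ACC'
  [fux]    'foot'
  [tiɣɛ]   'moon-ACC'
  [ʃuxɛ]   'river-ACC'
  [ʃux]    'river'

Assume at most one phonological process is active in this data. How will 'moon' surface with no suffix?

The stem for 'foot' ends in [ɣ] in [fuɣɛ] but [x] in [fux].
The stem 'river' ([ʃuxɛ], [ʃux]) shows [x] unchanged in both environments, so [x] cannot be basic with [ɣ] derived before the ACC suffix.
The underlying segment must be /ɣ/; voiced obstruents become voiceless word-finally, yielding [x] there.
The one attested form of 'moon', [tiɣɛ], shows underlying /tiɣ/. Applying the same rule word-finally gives [tix].

[tix]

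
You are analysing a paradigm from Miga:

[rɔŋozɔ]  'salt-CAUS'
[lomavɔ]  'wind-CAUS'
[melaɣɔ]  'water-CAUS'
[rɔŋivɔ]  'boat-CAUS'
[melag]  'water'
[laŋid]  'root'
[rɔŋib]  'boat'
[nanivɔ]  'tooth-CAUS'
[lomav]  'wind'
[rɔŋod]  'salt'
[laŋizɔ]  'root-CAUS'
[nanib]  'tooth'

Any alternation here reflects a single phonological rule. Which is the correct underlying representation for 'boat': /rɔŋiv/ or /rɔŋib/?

The root 'boat' surfaces as [rɔŋib] and [rɔŋivɔ], with a stem-final [b] ~ [v] alternation.
But 'wind' keeps [v] in both environments ([lomav], [lomavɔ]), so there is no rule changing /v/ to [b] in isolation.
So /b/ is underlying, and a rule of intervocalic spirantization — voiced stops become fricatives between vowels — gives [v].

/rɔŋib/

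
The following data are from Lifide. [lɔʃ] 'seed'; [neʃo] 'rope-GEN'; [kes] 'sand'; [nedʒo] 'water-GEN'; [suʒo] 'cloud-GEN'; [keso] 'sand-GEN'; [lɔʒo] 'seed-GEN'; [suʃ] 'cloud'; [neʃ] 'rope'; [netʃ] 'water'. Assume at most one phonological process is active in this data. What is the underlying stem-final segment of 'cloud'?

/ʒ/

'cloud' shows [ʒ] ~ [ʃ] at the end of the stem ([suʒo] vs [suʃ]).
The stem 'rope' ([neʃo], [neʃ]) shows [ʃ] unchanged in both environments, so [ʃ] cannot be basic with [ʒ] derived before the GEN suffix.
The alternation reflects word-final obstruent devoicing: voiced obstruents become voiceless word-finally. /ʒ/ is underlying.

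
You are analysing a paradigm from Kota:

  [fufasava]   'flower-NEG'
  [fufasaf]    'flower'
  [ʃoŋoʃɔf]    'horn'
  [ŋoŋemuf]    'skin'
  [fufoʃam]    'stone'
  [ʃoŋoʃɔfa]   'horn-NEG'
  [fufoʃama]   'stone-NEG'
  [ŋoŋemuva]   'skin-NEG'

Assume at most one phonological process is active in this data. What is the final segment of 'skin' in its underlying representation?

In [ŋoŋemuva] and [ŋoŋemuf] the final segment of 'skin' alternates: [v] ~ [f].
But 'horn' keeps [f] in both environments ([ʃoŋoʃɔfa], [ʃoŋoʃɔf]), so there is no rule changing /f/ to [v] before the NEG suffix.
Therefore /v/ is basic and [f] is derived by word-final obstruent devoicing (voiced obstruents become voiceless word-finally).

/v/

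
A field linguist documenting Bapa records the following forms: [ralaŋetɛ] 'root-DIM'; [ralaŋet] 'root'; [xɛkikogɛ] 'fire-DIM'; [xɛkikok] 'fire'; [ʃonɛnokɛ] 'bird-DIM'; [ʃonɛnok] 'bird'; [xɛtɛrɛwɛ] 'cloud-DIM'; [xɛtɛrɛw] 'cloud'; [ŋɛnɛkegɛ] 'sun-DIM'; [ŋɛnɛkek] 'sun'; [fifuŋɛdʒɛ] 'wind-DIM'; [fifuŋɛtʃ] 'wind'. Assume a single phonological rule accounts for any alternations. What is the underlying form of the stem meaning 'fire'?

'fire' shows [g] ~ [k] at the end of the stem ([xɛkikogɛ] vs [xɛkikok]).
Compare 'bird', with invariant [k] in [ʃonɛnokɛ] and [ʃonɛnok]: an analysis with underlying /k/ and a rule producing [g] before the DIM suffix would wrongly predict alternation here too.
The alternation reflects word-final obstruent devoicing: voiced obstruents become voiceless word-finally. /g/ is underlying.
The underlying form of 'fire' is therefore /xɛkikog/.

/xɛkikog/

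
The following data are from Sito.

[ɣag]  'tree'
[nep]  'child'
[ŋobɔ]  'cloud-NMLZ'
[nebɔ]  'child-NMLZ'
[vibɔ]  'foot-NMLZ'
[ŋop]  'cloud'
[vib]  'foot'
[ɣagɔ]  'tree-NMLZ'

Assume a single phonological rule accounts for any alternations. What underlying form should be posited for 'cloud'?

The root 'cloud' surfaces as [ŋop] and [ŋobɔ], with a stem-final [p] ~ [b] alternation.
Compare 'foot', with invariant [b] in [vib] and [vibɔ]: an analysis with underlying /b/ and a rule producing [p] in isolation would wrongly predict alternation here too.
The underlying segment must be /p/; voiceless stops become voiced between vowels, yielding [b] there.
The underlying form of 'cloud' is therefore /ŋop/.

/ŋop/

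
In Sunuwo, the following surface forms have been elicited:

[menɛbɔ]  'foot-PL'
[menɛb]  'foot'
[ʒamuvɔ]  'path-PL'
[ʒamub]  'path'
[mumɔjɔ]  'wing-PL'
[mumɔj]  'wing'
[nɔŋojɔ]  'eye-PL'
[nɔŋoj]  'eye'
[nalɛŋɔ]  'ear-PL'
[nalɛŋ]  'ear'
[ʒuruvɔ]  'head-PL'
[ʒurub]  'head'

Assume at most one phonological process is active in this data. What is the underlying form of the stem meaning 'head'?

'head' shows [v] ~ [b] at the end of the stem ([ʒuruvɔ] vs [ʒurub]).
The stem 'foot' ([menɛbɔ], [menɛb]) shows [b] unchanged in both environments, so [b] cannot be basic with [v] derived before the PL suffix.
So /v/ is underlying, and a rule of word-final hardening — voiced fricatives become stops word-finally — gives [b].

/ʒuruv/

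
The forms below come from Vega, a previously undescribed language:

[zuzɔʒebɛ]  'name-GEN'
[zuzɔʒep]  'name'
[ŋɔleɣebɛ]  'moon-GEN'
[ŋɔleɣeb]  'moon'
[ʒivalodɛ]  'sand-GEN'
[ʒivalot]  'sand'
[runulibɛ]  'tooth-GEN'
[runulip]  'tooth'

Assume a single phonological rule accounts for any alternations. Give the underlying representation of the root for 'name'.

/zuzɔʒep/

'name' shows [b] ~ [p] at the end of the stem ([zuzɔʒebɛ] vs [zuzɔʒep]).
But 'moon' keeps [b] in both environments ([ŋɔleɣebɛ], [ŋɔleɣeb]), so there is no rule changing /b/ to [p] in isolation.
The alternation reflects intervocalic voicing: voiceless stops become voiced between vowels. /p/ is underlying.
Hence 'name' is /zuzɔʒep/ underlyingly.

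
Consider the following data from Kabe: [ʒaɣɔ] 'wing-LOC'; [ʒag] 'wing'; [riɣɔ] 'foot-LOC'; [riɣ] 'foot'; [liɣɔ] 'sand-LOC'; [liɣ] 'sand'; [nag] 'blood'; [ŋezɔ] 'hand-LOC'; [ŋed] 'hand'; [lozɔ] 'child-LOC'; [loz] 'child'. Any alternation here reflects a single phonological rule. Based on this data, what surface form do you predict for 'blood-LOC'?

In [ʒaɣɔ] and [ʒag] the final segment of 'wing' alternates: [ɣ] ~ [g].
If /ɣ/ were underlying and a rule turned it into [g] in isolation, 'sand' would also alternate; but it has [ɣ] in both [liɣɔ] and [liɣ].
So /g/ is underlying, and a rule of intervocalic spirantization — voiced stops become fricatives between vowels — gives [ɣ].
From [nag] the stem 'blood' is /nag/; between vowels this yields [naɣɔ].

[naɣɔ]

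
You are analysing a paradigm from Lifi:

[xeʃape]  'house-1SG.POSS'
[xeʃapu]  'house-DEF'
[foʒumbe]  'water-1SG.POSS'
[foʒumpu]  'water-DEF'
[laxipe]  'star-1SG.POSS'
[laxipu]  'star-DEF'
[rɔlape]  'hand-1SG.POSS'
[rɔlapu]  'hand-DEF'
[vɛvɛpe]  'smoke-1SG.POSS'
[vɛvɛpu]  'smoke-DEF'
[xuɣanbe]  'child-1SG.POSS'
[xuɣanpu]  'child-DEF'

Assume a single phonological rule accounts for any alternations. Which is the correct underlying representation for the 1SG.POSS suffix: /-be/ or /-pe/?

/-be/

The 1SG.POSS morpheme has two allomorphs, [-be] and [-pe].
The DEF suffix, which begins with [p], is invariant after every stem; so [p] is not altered by any rule here.
So the underlying form is /-be/, and voiced stops become voiceless after a vowel.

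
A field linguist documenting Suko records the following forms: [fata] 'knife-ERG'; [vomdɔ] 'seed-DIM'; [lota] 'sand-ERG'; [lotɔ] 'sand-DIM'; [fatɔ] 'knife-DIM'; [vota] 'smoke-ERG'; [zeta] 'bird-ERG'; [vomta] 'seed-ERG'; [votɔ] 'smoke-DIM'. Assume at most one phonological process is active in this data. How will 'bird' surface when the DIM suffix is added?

[zetɔ]

The DIM morpheme has two allomorphs, [-dɔ] and [-tɔ].
By contrast the ERG suffix keeps its initial [t] throughout — that segment must be underlying.
The DIM suffix is therefore /-dɔ/ underlyingly, with post-vocalic devoicing: voiced stops become voiceless after a vowel.
After 'bird', which ends in a vowel, the suffix surfaces as [-tɔ], giving [zetɔ].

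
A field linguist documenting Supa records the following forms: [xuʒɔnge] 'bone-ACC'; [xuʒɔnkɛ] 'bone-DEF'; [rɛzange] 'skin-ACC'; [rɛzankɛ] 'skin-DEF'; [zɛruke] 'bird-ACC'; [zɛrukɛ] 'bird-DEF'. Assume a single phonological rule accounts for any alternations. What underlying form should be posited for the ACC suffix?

/-ge/

The ACC morpheme has two allomorphs, [-ge] and [-ke].
By contrast the DEF suffix keeps its initial [k] throughout — that segment must be underlying.
So the underlying form is /-ge/, and voiced stops become voiceless after a vowel.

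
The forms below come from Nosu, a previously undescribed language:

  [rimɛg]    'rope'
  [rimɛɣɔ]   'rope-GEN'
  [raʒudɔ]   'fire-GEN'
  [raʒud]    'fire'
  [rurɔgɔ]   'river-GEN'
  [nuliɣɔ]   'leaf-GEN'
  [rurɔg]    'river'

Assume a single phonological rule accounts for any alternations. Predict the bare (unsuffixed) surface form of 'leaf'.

The root 'rope' surfaces as [rimɛg] and [rimɛɣɔ], with a stem-final [g] ~ [ɣ] alternation.
But 'river' keeps [g] in both environments ([rurɔg], [rurɔgɔ]), so there is no rule changing /g/ to [ɣ] before the GEN suffix.
The alternation reflects word-final hardening: voiced fricatives become stops word-finally. /ɣ/ is underlying.
From [nuliɣɔ] the stem 'leaf' is /nuliɣ/; word-finally this yields [nulig].

[nulig]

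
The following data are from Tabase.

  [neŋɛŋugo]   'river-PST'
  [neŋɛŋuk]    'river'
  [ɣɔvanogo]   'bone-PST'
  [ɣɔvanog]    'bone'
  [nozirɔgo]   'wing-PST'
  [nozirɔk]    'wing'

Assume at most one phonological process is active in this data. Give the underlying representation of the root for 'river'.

The root 'river' surfaces as [neŋɛŋugo] and [neŋɛŋuk], with a stem-final [g] ~ [k] alternation.
Compare 'bone', with invariant [g] in [ɣɔvanogo] and [ɣɔvanog]: an analysis with underlying /g/ and a rule producing [k] in isolation would wrongly predict alternation here too.
The underlying segment must be /k/; voiceless stops become voiced between vowels, yielding [g] there.
Hence 'river' is /neŋɛŋuk/ underlyingly.

/neŋɛŋuk/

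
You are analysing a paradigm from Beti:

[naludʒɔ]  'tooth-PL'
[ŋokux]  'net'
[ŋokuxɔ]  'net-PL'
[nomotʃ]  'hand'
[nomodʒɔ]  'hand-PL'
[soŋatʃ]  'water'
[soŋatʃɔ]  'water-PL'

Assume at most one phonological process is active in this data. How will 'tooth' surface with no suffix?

[nalutʃ]

In [nomotʃ] and [nomodʒɔ] the final segment of 'hand' alternates: [tʃ] ~ [dʒ].
The stem 'water' ([soŋatʃ], [soŋatʃɔ]) shows [tʃ] unchanged in both environments, so [tʃ] cannot be basic with [dʒ] derived before the PL suffix.
The alternation reflects word-final obstruent devoicing: voiced obstruents become voiceless word-finally. /dʒ/ is underlying.
From [naludʒɔ] the stem 'tooth' is /naludʒ/; word-finally this yields [nalutʃ].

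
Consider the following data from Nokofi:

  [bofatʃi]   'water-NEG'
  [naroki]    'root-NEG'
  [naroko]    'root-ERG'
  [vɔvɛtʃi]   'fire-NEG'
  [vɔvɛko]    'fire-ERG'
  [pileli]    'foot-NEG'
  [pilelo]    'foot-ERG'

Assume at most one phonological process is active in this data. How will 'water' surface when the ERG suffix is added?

[bofako]

The root 'fire' surfaces as [vɔvɛtʃi] and [vɔvɛko], with a stem-final [tʃ] ~ [k] alternation.
But 'root' keeps [k] in both environments ([naroki], [naroko]), so there is no rule changing /k/ to [tʃ] before the NEG suffix.
So /tʃ/ is underlying, and a rule of depalatalization — palato-alveolar /tʃ/ becomes [k] when no front vowel follows — gives [k].
From [bofatʃi] the stem 'water' is /bofatʃ/; when no front vowel follows this yields [bofako].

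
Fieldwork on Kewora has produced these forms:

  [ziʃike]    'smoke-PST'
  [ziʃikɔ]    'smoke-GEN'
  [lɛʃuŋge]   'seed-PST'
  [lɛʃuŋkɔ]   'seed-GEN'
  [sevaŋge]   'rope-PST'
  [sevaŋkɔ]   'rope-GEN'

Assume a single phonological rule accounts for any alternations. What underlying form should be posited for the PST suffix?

The PST suffix surfaces as [-ge] and [-ke], depending on the final segment of the stem.
By contrast the GEN suffix keeps its initial [k] throughout — that segment must be underlying.
The PST suffix is therefore /-ge/ underlyingly, with post-vocalic devoicing: voiced stops become voiceless after a vowel.

/-ge/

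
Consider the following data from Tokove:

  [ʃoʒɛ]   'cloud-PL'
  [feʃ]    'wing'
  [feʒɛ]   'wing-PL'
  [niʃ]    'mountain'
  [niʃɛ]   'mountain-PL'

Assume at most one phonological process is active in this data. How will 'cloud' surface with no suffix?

'wing' shows [ʃ] ~ [ʒ] at the end of the stem ([feʃ] vs [feʒɛ]).
But 'mountain' keeps [ʃ] in both environments ([niʃ], [niʃɛ]), so there is no rule changing /ʃ/ to [ʒ] before the PL suffix.
The underlying segment must be /ʒ/; voiced obstruents become voiceless word-finally, yielding [ʃ] there.
The one attested form of 'cloud', [ʃoʒɛ], shows underlying /ʃoʒ/. Applying the same rule word-finally gives [ʃoʃ].

[ʃoʃ]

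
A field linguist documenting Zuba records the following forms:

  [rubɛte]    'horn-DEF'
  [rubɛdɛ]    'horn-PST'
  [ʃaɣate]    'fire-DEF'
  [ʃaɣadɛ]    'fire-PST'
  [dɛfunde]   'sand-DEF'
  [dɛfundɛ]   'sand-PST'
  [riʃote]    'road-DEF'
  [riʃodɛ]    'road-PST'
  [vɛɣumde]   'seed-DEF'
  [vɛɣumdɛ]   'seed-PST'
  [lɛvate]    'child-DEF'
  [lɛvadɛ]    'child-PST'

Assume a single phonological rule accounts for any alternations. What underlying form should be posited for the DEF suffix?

/-te/

The DEF morpheme has two allomorphs, [-de] and [-te].
By contrast the PST suffix keeps its initial [d] throughout — that segment must be underlying.
The DEF suffix is therefore /-te/ underlyingly, with post-nasal voicing: voiceless stops become voiced after a nasal.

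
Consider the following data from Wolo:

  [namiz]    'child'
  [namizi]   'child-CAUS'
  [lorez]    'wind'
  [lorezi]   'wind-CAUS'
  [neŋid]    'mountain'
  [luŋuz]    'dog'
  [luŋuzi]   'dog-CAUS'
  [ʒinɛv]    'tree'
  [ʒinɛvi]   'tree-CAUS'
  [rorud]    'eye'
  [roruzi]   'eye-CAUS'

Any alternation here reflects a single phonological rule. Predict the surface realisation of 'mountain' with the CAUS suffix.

[neŋizi]

The root 'eye' surfaces as [rorud] and [roruzi], with a stem-final [d] ~ [z] alternation.
If /z/ were underlying and a rule turned it into [d] in isolation, 'wind' would also alternate; but it has [z] in both [lorez] and [lorezi].
The alternation reflects intervocalic spirantization: voiced stops become fricatives between vowels. /d/ is underlying.
The one attested form of 'mountain', [neŋid], shows underlying /neŋid/. Applying the same rule between vowels gives [neŋizi].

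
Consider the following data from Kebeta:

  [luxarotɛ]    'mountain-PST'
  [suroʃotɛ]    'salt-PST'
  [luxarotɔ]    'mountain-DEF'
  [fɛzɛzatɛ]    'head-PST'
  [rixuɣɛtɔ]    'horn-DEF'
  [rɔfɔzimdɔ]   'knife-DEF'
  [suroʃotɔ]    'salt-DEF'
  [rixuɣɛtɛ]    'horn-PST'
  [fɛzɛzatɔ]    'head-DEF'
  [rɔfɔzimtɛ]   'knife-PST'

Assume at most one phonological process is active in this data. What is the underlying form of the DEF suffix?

/-dɔ/

The DEF morpheme has two allomorphs, [-dɔ] and [-tɔ].
By contrast the PST suffix keeps its initial [t] throughout — that segment must be underlying.
So the underlying form is /-dɔ/, and voiced stops become voiceless after a vowel.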